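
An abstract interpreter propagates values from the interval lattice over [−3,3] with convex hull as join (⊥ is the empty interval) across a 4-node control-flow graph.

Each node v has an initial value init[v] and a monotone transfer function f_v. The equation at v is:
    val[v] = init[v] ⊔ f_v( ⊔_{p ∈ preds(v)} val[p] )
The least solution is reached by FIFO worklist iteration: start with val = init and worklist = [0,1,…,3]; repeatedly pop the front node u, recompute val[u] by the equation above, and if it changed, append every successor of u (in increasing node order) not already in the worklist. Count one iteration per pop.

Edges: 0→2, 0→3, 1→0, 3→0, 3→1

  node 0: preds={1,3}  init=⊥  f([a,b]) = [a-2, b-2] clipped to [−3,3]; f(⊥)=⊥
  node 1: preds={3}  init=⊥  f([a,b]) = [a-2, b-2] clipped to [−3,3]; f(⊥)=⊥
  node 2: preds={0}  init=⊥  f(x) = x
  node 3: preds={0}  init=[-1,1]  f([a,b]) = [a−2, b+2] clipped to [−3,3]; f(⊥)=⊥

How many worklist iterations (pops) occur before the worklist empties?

6

Worklist (6 pops):
  #1 pop 0: in=[-1,1] → [-3,-1] (was ⊥); enqueue []
  #2 pop 1: in=[-1,1] → [-3,-1] (was ⊥); enqueue [0]
  #3 pop 2: in=[-3,-1] → [-3,-1] (was ⊥); enqueue []
  #4 pop 3: in=[-3,-1] → [-3,1] (was [-1,1]); enqueue [1]
  #5 pop 0: in=[-3,1] → [-3,-1] (no change)
  #6 pop 1: in=[-3,1] → [-3,-1] (no change)

Fixpoint:
  val[0] = [-3,-1]
  val[1] = [-3,-1]
  val[2] = [-3,-1]
  val[3] = [-3,1]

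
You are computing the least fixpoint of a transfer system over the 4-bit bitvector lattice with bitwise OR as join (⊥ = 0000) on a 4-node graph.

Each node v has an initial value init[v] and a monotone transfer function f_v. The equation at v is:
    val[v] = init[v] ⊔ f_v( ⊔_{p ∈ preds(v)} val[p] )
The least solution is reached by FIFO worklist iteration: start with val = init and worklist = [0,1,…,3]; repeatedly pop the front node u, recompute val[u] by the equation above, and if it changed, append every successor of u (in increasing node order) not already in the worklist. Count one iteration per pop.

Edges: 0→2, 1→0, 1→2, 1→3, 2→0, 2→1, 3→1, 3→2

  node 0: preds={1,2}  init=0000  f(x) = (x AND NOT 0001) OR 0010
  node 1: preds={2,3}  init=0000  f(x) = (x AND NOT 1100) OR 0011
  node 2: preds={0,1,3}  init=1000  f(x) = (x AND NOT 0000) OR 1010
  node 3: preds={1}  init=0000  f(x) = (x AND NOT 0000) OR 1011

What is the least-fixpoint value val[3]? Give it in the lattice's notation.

Iteration log — 7 steps:
  step 1. node 0  ⊔preds=1000  new=1010  old=0000  +wl: 
  step 2. node 1  ⊔preds=1000  new=0011  old=0000  +wl: 0
  step 3. node 2  ⊔preds=1011  new=1011  old=1000  +wl: 1
  step 4. node 3  ⊔preds=0011  new=1011  old=0000  +wl: 2
  step 5. node 0  ⊔preds=1011  new=1010  stable
  step 6. node 1  ⊔preds=1011  new=0011  stable
  step 7. node 2  ⊔preds=1011  new=1011  stable

Least fixpoint reached:
  node 0: 1010
  node 1: 0011
  node 2: 1011
  node 3: 1011

1011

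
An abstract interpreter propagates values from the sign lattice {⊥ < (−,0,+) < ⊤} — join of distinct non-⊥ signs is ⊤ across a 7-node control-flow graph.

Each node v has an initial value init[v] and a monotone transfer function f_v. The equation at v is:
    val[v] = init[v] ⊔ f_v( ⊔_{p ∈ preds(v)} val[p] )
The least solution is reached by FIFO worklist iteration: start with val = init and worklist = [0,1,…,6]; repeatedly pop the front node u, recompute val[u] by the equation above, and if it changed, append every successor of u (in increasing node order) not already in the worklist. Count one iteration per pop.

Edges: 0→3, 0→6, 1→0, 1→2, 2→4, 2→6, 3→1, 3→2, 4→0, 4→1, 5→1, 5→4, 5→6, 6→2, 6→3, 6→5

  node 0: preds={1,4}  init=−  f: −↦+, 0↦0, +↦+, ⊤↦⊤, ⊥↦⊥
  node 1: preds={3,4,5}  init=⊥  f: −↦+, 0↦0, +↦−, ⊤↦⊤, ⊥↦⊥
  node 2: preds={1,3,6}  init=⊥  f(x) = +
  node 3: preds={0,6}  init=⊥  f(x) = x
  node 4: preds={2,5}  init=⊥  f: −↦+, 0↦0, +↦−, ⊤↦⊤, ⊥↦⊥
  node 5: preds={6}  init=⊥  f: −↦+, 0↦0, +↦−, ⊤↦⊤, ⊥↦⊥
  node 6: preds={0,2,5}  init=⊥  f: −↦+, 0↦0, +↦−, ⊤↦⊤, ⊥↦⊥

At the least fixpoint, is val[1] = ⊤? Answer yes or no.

Worklist (18 pops):
  #1 pop 0: in=⊥ → − (no change)
  #2 pop 1: in=⊥ → ⊥ (no change)
  #3 pop 2: in=⊥ → + (was ⊥); enqueue []
  #4 pop 3: in=− → − (was ⊥); enqueue [1,2]
  #5 pop 4: in=+ → − (was ⊥); enqueue [0]
  #6 pop 5: in=⊥ → ⊥ (no change)
  #7 pop 6: in=⊤ → ⊤ (was ⊥); enqueue [3,5]
  #8 pop 1: in=− → + (was ⊥); enqueue []
  #9 pop 2: in=⊤ → + (no change)
  #10 pop 0: in=⊤ → ⊤ (was −); enqueue [6]
  #11 pop 3: in=⊤ → ⊤ (was −); enqueue [1,2]
  #12 pop 5: in=⊤ → ⊤ (was ⊥); enqueue [4]
  #13 pop 6: in=⊤ → ⊤ (no change)
  #14 pop 1: in=⊤ → ⊤ (was +); enqueue [0]
  #15 pop 2: in=⊤ → + (no change)
  #16 pop 4: in=⊤ → ⊤ (was −); enqueue [1]
  #17 pop 0: in=⊤ → ⊤ (no change)
  #18 pop 1: in=⊤ → ⊤ (no change)

Fixpoint:
  val[0] = ⊤
  val[1] = ⊤
  val[2] = +
  val[3] = ⊤
  val[4] = ⊤
  val[5] = ⊤
  val[6] = ⊤

yes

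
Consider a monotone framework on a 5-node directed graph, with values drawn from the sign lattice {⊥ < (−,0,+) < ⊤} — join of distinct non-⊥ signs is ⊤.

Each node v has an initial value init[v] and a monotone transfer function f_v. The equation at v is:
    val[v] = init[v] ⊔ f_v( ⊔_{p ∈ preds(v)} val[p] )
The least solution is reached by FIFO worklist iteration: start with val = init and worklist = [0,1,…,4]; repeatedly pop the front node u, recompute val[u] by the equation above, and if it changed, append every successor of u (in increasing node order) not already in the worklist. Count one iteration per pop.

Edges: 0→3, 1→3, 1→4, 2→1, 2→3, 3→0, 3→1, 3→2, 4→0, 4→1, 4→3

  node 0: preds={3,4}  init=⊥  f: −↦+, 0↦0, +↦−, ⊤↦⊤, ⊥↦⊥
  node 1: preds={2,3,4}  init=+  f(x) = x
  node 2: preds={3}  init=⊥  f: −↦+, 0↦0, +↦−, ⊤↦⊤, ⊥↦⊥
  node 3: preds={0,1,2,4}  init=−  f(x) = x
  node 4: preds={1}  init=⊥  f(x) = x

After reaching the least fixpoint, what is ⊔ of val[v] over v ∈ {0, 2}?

Trace (10 dequeues):
  [1] u=0 | in − | out + | prev ⊥ | push {}
  [2] u=1 | in − | out ⊤ | prev + | push {}
  [3] u=2 | in − | out + | prev ⊥ | push {1}
  [4] u=3 | in ⊤ | out ⊤ | prev − | push {0,2}
  [5] u=4 | in ⊤ | out ⊤ | prev ⊥ | push {3}
  [6] u=1 | in ⊤ | out ⊤ | ==
  [7] u=0 | in ⊤ | out ⊤ | prev + | push {}
  [8] u=2 | in ⊤ | out ⊤ | prev + | push {1}
  [9] u=3 | in ⊤ | out ⊤ | ==
  [10] u=1 | in ⊤ | out ⊤ | ==

Converged values:
  [0] ⊤
  [1] ⊤
  [2] ⊤
  [3] ⊤
  [4] ⊤

⊤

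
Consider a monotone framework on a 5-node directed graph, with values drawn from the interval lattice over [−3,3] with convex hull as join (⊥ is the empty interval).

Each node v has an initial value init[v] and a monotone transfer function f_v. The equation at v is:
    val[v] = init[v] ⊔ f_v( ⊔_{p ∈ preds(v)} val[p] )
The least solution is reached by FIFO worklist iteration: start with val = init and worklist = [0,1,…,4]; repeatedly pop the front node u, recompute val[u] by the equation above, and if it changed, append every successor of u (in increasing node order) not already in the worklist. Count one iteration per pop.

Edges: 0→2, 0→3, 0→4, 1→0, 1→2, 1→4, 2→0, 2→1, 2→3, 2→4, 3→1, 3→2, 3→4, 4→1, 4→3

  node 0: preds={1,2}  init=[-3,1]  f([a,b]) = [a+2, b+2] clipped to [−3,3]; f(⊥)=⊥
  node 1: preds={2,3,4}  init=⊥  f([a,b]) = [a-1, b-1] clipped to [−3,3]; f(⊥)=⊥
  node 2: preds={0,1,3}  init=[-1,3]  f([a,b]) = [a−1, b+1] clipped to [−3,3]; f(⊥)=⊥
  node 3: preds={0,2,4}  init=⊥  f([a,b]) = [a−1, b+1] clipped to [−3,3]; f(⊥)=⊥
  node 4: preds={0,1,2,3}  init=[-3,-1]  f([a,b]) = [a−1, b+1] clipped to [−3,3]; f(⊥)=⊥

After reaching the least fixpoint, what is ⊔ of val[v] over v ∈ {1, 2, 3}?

Iteration log — 9 steps:
  step 1. node 0  ⊔preds=[-1,3]  new=[-3,3]  old=[-3,1]  +wl: 
  step 2. node 1  ⊔preds=[-3,3]  new=[-3,2]  old=⊥  +wl: 0
  step 3. node 2  ⊔preds=[-3,3]  new=[-3,3]  old=[-1,3]  +wl: 1
  step 4. node 3  ⊔preds=[-3,3]  new=[-3,3]  old=⊥  +wl: 2
  step 5. node 4  ⊔preds=[-3,3]  new=[-3,3]  old=[-3,-1]  +wl: 3
  step 6. node 0  ⊔preds=[-3,3]  new=[-3,3]  stable
  step 7. node 1  ⊔preds=[-3,3]  new=[-3,2]  stable
  step 8. node 2  ⊔preds=[-3,3]  new=[-3,3]  stable
  step 9. node 3  ⊔preds=[-3,3]  new=[-3,3]  stable

Least fixpoint reached:
  node 0: [-3,3]
  node 1: [-3,2]
  node 2: [-3,3]
  node 3: [-3,3]
  node 4: [-3,3]

[-3,3]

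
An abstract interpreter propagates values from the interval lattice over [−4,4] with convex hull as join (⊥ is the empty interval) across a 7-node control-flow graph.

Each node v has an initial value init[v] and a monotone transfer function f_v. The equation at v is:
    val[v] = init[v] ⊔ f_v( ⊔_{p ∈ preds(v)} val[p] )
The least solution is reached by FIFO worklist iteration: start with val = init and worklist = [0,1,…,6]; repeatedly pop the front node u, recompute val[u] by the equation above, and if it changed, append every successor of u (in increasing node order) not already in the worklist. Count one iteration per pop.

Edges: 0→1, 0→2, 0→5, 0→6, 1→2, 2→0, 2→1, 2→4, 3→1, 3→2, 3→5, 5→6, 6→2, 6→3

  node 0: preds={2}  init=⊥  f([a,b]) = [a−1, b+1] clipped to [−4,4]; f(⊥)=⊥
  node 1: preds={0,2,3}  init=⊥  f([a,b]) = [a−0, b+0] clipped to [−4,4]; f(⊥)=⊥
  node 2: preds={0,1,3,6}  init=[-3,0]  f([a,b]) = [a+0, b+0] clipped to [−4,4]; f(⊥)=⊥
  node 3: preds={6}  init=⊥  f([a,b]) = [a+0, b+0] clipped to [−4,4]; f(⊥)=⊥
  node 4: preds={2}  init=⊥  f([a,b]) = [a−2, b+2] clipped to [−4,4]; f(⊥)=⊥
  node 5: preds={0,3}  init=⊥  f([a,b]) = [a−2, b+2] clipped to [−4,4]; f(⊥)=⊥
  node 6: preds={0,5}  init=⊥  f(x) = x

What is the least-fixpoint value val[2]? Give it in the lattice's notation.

[-4,4]

Worklist (24 pops):
  #1 pop 0: in=[-3,0] → [-4,1] (was ⊥); enqueue []
  #2 pop 1: in=[-4,1] → [-4,1] (was ⊥); enqueue []
  #3 pop 2: in=[-4,1] → [-4,1] (was [-3,0]); enqueue [0,1]
  #4 pop 3: in=⊥ → ⊥ (no change)
  #5 pop 4: in=[-4,1] → [-4,3] (was ⊥); enqueue []
  #6 pop 5: in=[-4,1] → [-4,3] (was ⊥); enqueue []
  #7 pop 6: in=[-4,3] → [-4,3] (was ⊥); enqueue [2,3]
  #8 pop 0: in=[-4,1] → [-4,2] (was [-4,1]); enqueue [5,6]
  #9 pop 1: in=[-4,2] → [-4,2] (was [-4,1]); enqueue []
  #10 pop 2: in=[-4,3] → [-4,3] (was [-4,1]); enqueue [0,1,4]
  #11 pop 3: in=[-4,3] → [-4,3] (was ⊥); enqueue [2]
  #12 pop 5: in=[-4,3] → [-4,4] (was [-4,3]); enqueue []
  #13 pop 6: in=[-4,4] → [-4,4] (was [-4,3]); enqueue [3]
  #14 pop 0: in=[-4,3] → [-4,4] (was [-4,2]); enqueue [5,6]
  #15 pop 1: in=[-4,4] → [-4,4] (was [-4,2]); enqueue []
  #16 pop 4: in=[-4,3] → [-4,4] (was [-4,3]); enqueue []
  #17 pop 2: in=[-4,4] → [-4,4] (was [-4,3]); enqueue [0,1,4]
  #18 pop 3: in=[-4,4] → [-4,4] (was [-4,3]); enqueue [2]
  #19 pop 5: in=[-4,4] → [-4,4] (no change)
  #20 pop 6: in=[-4,4] → [-4,4] (no change)
  #21 pop 0: in=[-4,4] → [-4,4] (no change)
  #22 pop 1: in=[-4,4] → [-4,4] (no change)
  #23 pop 4: in=[-4,4] → [-4,4] (no change)
  #24 pop 2: in=[-4,4] → [-4,4] (no change)

Fixpoint:
  val[0] = [-4,4]
  val[1] = [-4,4]
  val[2] = [-4,4]
  val[3] = [-4,4]
  val[4] = [-4,4]
  val[5] = [-4,4]
  val[6] = [-4,4]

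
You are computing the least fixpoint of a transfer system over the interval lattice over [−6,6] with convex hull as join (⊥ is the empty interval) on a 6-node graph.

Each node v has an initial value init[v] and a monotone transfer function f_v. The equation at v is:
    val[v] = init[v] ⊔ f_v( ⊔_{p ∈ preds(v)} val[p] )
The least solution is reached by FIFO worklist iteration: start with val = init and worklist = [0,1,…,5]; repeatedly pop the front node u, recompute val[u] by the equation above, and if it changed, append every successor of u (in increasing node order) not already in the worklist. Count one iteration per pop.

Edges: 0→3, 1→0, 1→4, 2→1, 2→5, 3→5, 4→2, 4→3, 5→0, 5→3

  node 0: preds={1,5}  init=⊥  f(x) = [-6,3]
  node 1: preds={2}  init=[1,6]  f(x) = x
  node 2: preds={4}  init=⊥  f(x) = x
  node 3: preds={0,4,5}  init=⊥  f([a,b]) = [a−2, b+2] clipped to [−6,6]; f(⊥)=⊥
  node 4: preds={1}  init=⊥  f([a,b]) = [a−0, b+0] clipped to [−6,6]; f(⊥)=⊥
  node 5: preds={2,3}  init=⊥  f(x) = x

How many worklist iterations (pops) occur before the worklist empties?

13

Worklist (13 pops):
  #1 pop 0: in=[1,6] → [-6,3] (was ⊥); enqueue []
  #2 pop 1: in=⊥ → [1,6] (no change)
  #3 pop 2: in=⊥ → ⊥ (no change)
  #4 pop 3: in=[-6,3] → [-6,5] (was ⊥); enqueue []
  #5 pop 4: in=[1,6] → [1,6] (was ⊥); enqueue [2,3]
  #6 pop 5: in=[-6,5] → [-6,5] (was ⊥); enqueue [0]
  #7 pop 2: in=[1,6] → [1,6] (was ⊥); enqueue [1,5]
  #8 pop 3: in=[-6,6] → [-6,6] (was [-6,5]); enqueue []
  #9 pop 0: in=[-6,6] → [-6,3] (no change)
  #10 pop 1: in=[1,6] → [1,6] (no change)
  #11 pop 5: in=[-6,6] → [-6,6] (was [-6,5]); enqueue [0,3]
  #12 pop 0: in=[-6,6] → [-6,3] (no change)
  #13 pop 3: in=[-6,6] → [-6,6] (no change)

Fixpoint:
  val[0] = [-6,3]
  val[1] = [1,6]
  val[2] = [1,6]
  val[3] = [-6,6]
  val[4] = [1,6]
  val[5] = [-6,6]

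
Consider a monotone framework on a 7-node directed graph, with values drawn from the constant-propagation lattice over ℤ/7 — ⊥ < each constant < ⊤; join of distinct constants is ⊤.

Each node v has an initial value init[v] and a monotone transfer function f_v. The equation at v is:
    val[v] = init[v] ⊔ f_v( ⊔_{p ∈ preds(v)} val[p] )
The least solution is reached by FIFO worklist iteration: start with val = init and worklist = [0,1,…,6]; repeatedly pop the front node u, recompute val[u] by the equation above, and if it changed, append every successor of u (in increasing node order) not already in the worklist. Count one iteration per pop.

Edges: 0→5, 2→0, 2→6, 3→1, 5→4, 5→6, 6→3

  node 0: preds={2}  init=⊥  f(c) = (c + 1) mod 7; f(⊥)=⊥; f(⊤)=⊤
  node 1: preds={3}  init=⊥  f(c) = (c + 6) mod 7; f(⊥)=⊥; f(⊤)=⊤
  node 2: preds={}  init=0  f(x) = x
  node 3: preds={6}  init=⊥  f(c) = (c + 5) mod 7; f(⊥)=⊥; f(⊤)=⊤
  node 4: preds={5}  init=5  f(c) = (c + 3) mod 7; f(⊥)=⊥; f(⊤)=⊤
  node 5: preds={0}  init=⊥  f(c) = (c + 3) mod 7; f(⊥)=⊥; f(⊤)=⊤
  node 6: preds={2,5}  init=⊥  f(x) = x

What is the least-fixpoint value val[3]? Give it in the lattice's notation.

Iteration log — 10 steps:
  step 1. node 0  ⊔preds=0  new=1  old=⊥  +wl: 
  step 2. node 1  ⊔preds=⊥  new=⊥  stable
  step 3. node 2  ⊔preds=⊥  new=0  stable
  step 4. node 3  ⊔preds=⊥  new=⊥  stable
  step 5. node 4  ⊔preds=⊥  new=5  stable
  step 6. node 5  ⊔preds=1  new=4  old=⊥  +wl: 4
  step 7. node 6  ⊔preds=⊤  new=⊤  old=⊥  +wl: 3
  step 8. node 4  ⊔preds=4  new=⊤  old=5  +wl: 
  step 9. node 3  ⊔preds=⊤  new=⊤  old=⊥  +wl: 1
  step 10. node 1  ⊔preds=⊤  new=⊤  old=⊥  +wl: 

Least fixpoint reached:
  node 0: 1
  node 1: ⊤
  node 2: 0
  node 3: ⊤
  node 4: ⊤
  node 5: 4
  node 6: ⊤

⊤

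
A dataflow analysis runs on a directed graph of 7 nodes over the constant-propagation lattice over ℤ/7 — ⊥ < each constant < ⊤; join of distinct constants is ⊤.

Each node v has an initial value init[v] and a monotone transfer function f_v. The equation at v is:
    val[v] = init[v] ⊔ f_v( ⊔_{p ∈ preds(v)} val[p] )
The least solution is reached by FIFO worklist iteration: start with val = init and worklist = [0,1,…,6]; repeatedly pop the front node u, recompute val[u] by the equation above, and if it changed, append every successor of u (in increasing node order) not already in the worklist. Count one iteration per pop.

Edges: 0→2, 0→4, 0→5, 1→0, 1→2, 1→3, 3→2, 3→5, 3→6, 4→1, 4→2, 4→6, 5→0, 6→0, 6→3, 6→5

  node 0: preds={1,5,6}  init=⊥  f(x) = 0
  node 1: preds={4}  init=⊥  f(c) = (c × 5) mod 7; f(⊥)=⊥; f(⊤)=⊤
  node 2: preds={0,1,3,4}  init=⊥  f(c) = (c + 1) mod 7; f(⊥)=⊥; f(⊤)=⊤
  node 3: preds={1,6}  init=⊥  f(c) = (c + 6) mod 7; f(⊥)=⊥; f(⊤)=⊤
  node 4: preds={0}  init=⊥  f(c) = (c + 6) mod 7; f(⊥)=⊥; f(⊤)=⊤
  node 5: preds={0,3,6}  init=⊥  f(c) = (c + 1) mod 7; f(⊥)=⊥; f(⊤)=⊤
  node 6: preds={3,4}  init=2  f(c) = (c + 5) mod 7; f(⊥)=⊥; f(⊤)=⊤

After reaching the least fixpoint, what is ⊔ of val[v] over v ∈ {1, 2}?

⊤

Iteration log — 14 steps:
  step 1. node 0  ⊔preds=2  new=0  old=⊥  +wl: 
  step 2. node 1  ⊔preds=⊥  new=⊥  stable
  step 3. node 2  ⊔preds=0  new=1  old=⊥  +wl: 
  step 4. node 3  ⊔preds=2  new=1  old=⊥  +wl: 2
  step 5. node 4  ⊔preds=0  new=6  old=⊥  +wl: 1
  step 6. node 5  ⊔preds=⊤  new=⊤  old=⊥  +wl: 0
  step 7. node 6  ⊔preds=⊤  new=⊤  old=2  +wl: 3,5
  step 8. node 2  ⊔preds=⊤  new=⊤  old=1  +wl: 
  step 9. node 1  ⊔preds=6  new=2  old=⊥  +wl: 2
  step 10. node 0  ⊔preds=⊤  new=0  stable
  step 11. node 3  ⊔preds=⊤  new=⊤  old=1  +wl: 6
  step 12. node 5  ⊔preds=⊤  new=⊤  stable
  step 13. node 2  ⊔preds=⊤  new=⊤  stable
  step 14. node 6  ⊔preds=⊤  new=⊤  stable

Least fixpoint reached:
  node 0: 0
  node 1: 2
  node 2: ⊤
  node 3: ⊤
  node 4: 6
  node 5: ⊤
  node 6: ⊤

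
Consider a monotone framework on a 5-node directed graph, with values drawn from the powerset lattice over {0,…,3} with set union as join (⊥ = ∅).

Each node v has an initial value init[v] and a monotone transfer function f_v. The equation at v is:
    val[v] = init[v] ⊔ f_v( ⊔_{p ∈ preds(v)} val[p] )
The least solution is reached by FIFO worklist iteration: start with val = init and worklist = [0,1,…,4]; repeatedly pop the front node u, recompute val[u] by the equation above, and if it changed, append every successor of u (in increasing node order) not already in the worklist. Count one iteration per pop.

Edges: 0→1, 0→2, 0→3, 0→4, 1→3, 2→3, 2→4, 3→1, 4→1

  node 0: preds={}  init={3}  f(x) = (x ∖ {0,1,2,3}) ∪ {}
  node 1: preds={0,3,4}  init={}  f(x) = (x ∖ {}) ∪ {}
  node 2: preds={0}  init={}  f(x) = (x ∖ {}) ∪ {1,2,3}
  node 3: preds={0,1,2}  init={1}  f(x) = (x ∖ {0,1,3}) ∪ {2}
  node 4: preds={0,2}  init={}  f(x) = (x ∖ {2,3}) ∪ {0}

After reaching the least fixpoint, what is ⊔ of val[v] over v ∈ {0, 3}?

{1,2,3}

Worklist (7 pops):
  #1 pop 0: in={} → {3} (no change)
  #2 pop 1: in={1,3} → {1,3} (was {}); enqueue []
  #3 pop 2: in={3} → {1,2,3} (was {}); enqueue []
  #4 pop 3: in={1,2,3} → {1,2} (was {1}); enqueue [1]
  #5 pop 4: in={1,2,3} → {0,1} (was {}); enqueue []
  #6 pop 1: in={0,1,2,3} → {0,1,2,3} (was {1,3}); enqueue [3]
  #7 pop 3: in={0,1,2,3} → {1,2} (no change)

Fixpoint:
  val[0] = {3}
  val[1] = {0,1,2,3}
  val[2] = {1,2,3}
  val[3] = {1,2}
  val[4] = {0,1}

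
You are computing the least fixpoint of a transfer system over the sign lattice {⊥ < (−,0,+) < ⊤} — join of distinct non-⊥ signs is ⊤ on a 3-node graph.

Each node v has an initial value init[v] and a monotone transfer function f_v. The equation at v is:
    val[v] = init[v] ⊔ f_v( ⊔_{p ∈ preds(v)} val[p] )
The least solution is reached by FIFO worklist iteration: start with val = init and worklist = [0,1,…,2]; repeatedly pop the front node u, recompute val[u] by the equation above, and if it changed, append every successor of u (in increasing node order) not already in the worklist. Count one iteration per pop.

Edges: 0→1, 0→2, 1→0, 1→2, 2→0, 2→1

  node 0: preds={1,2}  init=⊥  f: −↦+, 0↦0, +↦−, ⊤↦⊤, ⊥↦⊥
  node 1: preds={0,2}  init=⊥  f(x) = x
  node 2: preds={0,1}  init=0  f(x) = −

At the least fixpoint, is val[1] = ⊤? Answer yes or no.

yes

Trace (7 dequeues):
  [1] u=0 | in 0 | out 0 | prev ⊥ | push {}
  [2] u=1 | in 0 | out 0 | prev ⊥ | push {0}
  [3] u=2 | in 0 | out ⊤ | prev 0 | push {1}
  [4] u=0 | in ⊤ | out ⊤ | prev 0 | push {2}
  [5] u=1 | in ⊤ | out ⊤ | prev 0 | push {0}
  [6] u=2 | in ⊤ | out ⊤ | ==
  [7] u=0 | in ⊤ | out ⊤ | ==

Converged values:
  [0] ⊤
  [1] ⊤
  [2] ⊤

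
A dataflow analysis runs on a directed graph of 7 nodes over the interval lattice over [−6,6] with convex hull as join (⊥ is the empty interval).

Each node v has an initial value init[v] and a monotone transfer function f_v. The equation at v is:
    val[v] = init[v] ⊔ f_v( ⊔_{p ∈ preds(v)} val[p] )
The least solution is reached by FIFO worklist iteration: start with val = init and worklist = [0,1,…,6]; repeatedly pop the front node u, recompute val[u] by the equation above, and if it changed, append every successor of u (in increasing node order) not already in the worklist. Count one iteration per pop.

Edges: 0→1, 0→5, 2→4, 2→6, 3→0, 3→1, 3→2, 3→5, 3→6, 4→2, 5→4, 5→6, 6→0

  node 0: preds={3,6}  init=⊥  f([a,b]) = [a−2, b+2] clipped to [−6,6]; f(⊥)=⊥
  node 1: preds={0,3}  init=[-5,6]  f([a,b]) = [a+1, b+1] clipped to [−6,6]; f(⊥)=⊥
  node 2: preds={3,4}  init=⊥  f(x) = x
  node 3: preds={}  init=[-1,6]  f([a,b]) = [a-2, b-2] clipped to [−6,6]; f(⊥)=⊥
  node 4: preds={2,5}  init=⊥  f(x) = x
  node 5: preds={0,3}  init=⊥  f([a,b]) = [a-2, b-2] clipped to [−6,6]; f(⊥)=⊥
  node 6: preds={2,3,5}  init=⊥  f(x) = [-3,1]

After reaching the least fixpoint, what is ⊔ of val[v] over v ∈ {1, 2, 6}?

Iteration log — 18 steps:
  step 1. node 0  ⊔preds=[-1,6]  new=[-3,6]  old=⊥  +wl: 
  step 2. node 1  ⊔preds=[-3,6]  new=[-5,6]  stable
  step 3. node 2  ⊔preds=[-1,6]  new=[-1,6]  old=⊥  +wl: 
  step 4. node 3  ⊔preds=⊥  new=[-1,6]  stable
  step 5. node 4  ⊔preds=[-1,6]  new=[-1,6]  old=⊥  +wl: 2
  step 6. node 5  ⊔preds=[-3,6]  new=[-5,4]  old=⊥  +wl: 4
  step 7. node 6  ⊔preds=[-5,6]  new=[-3,1]  old=⊥  +wl: 0
  step 8. node 2  ⊔preds=[-1,6]  new=[-1,6]  stable
  step 9. node 4  ⊔preds=[-5,6]  new=[-5,6]  old=[-1,6]  +wl: 2
  step 10. node 0  ⊔preds=[-3,6]  new=[-5,6]  old=[-3,6]  +wl: 1,5
  step 11. node 2  ⊔preds=[-5,6]  new=[-5,6]  old=[-1,6]  +wl: 4,6
  step 12. node 1  ⊔preds=[-5,6]  new=[-5,6]  stable
  step 13. node 5  ⊔preds=[-5,6]  new=[-6,4]  old=[-5,4]  +wl: 
  step 14. node 4  ⊔preds=[-6,6]  new=[-6,6]  old=[-5,6]  +wl: 2
  step 15. node 6  ⊔preds=[-6,6]  new=[-3,1]  stable
  step 16. node 2  ⊔preds=[-6,6]  new=[-6,6]  old=[-5,6]  +wl: 4,6
  step 17. node 4  ⊔preds=[-6,6]  new=[-6,6]  stable
  step 18. node 6  ⊔preds=[-6,6]  new=[-3,1]  stable

Least fixpoint reached:
  node 0: [-5,6]
  node 1: [-5,6]
  node 2: [-6,6]
  node 3: [-1,6]
  node 4: [-6,6]
  node 5: [-6,4]
  node 6: [-3,1]

[-6,6]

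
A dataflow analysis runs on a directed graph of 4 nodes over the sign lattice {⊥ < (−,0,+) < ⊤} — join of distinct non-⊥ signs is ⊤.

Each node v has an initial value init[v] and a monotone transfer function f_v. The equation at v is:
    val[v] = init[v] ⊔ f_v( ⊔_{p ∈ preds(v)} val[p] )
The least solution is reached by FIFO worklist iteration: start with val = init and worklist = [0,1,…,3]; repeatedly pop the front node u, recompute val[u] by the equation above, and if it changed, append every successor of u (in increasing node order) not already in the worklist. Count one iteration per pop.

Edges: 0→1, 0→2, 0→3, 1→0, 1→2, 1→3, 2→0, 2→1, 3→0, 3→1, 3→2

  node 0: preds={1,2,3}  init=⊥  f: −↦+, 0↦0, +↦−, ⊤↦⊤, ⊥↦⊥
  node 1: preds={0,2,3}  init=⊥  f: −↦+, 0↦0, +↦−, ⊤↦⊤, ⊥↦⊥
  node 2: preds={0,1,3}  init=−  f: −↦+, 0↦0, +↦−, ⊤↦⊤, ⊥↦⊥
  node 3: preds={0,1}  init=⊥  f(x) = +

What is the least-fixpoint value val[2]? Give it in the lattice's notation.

Worklist (8 pops):
  #1 pop 0: in=− → + (was ⊥); enqueue []
  #2 pop 1: in=⊤ → ⊤ (was ⊥); enqueue [0]
  #3 pop 2: in=⊤ → ⊤ (was −); enqueue [1]
  #4 pop 3: in=⊤ → + (was ⊥); enqueue [2]
  #5 pop 0: in=⊤ → ⊤ (was +); enqueue [3]
  #6 pop 1: in=⊤ → ⊤ (no change)
  #7 pop 2: in=⊤ → ⊤ (no change)
  #8 pop 3: in=⊤ → + (no change)

Fixpoint:
  val[0] = ⊤
  val[1] = ⊤
  val[2] = ⊤
  val[3] = +

⊤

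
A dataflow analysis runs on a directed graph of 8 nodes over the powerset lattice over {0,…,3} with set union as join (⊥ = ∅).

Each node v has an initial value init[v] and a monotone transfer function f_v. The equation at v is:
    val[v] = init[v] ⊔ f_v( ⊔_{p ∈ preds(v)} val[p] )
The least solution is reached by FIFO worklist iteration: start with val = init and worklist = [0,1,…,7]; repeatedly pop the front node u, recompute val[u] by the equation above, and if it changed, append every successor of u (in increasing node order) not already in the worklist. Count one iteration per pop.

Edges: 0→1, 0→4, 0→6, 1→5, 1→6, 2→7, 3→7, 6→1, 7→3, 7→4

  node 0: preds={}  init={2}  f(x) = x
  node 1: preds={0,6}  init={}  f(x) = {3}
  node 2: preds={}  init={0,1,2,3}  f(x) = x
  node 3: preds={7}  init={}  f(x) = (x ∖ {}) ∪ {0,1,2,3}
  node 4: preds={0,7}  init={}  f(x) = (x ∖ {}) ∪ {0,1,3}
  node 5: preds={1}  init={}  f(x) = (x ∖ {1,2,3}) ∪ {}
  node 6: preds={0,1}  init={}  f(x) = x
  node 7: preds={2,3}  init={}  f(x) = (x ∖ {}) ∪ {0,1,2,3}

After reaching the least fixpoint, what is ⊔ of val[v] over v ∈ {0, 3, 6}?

{0,1,2,3}

Trace (11 dequeues):
  [1] u=0 | in {} | out {2} | ==
  [2] u=1 | in {2} | out {3} | prev {} | push {}
  [3] u=2 | in {} | out {0,1,2,3} | ==
  [4] u=3 | in {} | out {0,1,2,3} | prev {} | push {}
  [5] u=4 | in {2} | out {0,1,2,3} | prev {} | push {}
  [6] u=5 | in {3} | out {} | ==
  [7] u=6 | in {2,3} | out {2,3} | prev {} | push {1}
  [8] u=7 | in {0,1,2,3} | out {0,1,2,3} | prev {} | push {3,4}
  [9] u=1 | in {2,3} | out {3} | ==
  [10] u=3 | in {0,1,2,3} | out {0,1,2,3} | ==
  [11] u=4 | in {0,1,2,3} | out {0,1,2,3} | ==

Converged values:
  [0] {2}
  [1] {3}
  [2] {0,1,2,3}
  [3] {0,1,2,3}
  [4] {0,1,2,3}
  [5] {}
  [6] {2,3}
  [7] {0,1,2,3}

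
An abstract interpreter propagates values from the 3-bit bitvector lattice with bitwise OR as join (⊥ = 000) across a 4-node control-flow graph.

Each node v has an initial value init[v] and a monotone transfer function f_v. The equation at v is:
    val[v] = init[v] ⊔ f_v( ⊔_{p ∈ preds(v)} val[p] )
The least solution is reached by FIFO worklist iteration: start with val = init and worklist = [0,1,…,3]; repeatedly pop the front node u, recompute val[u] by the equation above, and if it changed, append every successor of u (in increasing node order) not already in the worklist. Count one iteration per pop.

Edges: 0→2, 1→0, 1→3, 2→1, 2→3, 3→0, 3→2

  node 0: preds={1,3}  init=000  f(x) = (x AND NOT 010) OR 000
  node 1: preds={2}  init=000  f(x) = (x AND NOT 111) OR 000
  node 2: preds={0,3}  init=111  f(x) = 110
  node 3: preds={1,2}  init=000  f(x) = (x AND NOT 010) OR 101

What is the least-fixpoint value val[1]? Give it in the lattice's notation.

000

Iteration log — 6 steps:
  step 1. node 0  ⊔preds=000  new=000  stable
  step 2. node 1  ⊔preds=111  new=000  stable
  step 3. node 2  ⊔preds=000  new=111  stable
  step 4. node 3  ⊔preds=111  new=101  old=000  +wl: 0,2
  step 5. node 0  ⊔preds=101  new=101  old=000  +wl: 
  step 6. node 2  ⊔preds=101  new=111  stable

Least fixpoint reached:
  node 0: 101
  node 1: 000
  node 2: 111
  node 3: 101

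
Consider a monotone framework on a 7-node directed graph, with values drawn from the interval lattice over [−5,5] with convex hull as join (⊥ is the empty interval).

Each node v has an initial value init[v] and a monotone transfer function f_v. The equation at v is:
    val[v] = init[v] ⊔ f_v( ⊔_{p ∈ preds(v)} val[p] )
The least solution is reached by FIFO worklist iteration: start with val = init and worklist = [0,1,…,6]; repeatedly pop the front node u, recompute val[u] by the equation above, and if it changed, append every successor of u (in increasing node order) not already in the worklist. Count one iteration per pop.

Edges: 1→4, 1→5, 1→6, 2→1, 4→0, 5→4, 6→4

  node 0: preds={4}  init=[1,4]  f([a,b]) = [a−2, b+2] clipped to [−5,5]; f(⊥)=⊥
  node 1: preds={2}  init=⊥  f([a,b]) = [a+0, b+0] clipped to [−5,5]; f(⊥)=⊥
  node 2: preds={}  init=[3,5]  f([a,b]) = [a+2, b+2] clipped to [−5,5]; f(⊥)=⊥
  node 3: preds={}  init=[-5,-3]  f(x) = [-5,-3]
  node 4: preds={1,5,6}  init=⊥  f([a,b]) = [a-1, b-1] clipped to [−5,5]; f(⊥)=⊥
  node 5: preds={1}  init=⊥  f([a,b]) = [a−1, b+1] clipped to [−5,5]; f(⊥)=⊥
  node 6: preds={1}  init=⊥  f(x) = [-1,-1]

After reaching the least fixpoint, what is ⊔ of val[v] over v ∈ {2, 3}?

[-5,5]

Trace (10 dequeues):
  [1] u=0 | in ⊥ | out [1,4] | ==
  [2] u=1 | in [3,5] | out [3,5] | prev ⊥ | push {}
  [3] u=2 | in ⊥ | out [3,5] | ==
  [4] u=3 | in ⊥ | out [-5,-3] | ==
  [5] u=4 | in [3,5] | out [2,4] | prev ⊥ | push {0}
  [6] u=5 | in [3,5] | out [2,5] | prev ⊥ | push {4}
  [7] u=6 | in [3,5] | out [-1,-1] | prev ⊥ | push {}
  [8] u=0 | in [2,4] | out [0,5] | prev [1,4] | push {}
  [9] u=4 | in [-1,5] | out [-2,4] | prev [2,4] | push {0}
  [10] u=0 | in [-2,4] | out [-4,5] | prev [0,5] | push {}

Converged values:
  [0] [-4,5]
  [1] [3,5]
  [2] [3,5]
  [3] [-5,-3]
  [4] [-2,4]
  [5] [2,5]
  [6] [-1,-1]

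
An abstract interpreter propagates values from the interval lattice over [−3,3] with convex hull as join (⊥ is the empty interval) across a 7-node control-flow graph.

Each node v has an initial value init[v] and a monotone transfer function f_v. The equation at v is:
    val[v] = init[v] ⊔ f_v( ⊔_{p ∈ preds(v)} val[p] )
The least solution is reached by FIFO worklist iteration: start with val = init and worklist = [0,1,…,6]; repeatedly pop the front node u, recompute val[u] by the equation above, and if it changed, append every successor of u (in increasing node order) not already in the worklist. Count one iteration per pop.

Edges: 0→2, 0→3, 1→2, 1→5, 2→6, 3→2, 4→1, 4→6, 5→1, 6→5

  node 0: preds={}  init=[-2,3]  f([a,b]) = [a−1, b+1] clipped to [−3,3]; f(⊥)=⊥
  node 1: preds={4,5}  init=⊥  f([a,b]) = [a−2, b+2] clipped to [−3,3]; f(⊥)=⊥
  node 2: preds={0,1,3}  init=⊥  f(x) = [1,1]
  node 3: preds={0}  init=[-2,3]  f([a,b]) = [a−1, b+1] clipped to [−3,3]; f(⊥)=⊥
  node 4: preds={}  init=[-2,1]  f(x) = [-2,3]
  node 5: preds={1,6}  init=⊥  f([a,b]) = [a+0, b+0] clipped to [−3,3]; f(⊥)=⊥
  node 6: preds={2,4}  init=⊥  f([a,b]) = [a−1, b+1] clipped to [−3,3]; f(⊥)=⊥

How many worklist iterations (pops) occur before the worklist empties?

Trace (10 dequeues):
  [1] u=0 | in ⊥ | out [-2,3] | ==
  [2] u=1 | in [-2,1] | out [-3,3] | prev ⊥ | push {}
  [3] u=2 | in [-3,3] | out [1,1] | prev ⊥ | push {}
  [4] u=3 | in [-2,3] | out [-3,3] | prev [-2,3] | push {2}
  [5] u=4 | in ⊥ | out [-2,3] | prev [-2,1] | push {1}
  [6] u=5 | in [-3,3] | out [-3,3] | prev ⊥ | push {}
  [7] u=6 | in [-2,3] | out [-3,3] | prev ⊥ | push {5}
  [8] u=2 | in [-3,3] | out [1,1] | ==
  [9] u=1 | in [-3,3] | out [-3,3] | ==
  [10] u=5 | in [-3,3] | out [-3,3] | ==

Converged values:
  [0] [-2,3]
  [1] [-3,3]
  [2] [1,1]
  [3] [-3,3]
  [4] [-2,3]
  [5] [-3,3]
  [6] [-3,3]

10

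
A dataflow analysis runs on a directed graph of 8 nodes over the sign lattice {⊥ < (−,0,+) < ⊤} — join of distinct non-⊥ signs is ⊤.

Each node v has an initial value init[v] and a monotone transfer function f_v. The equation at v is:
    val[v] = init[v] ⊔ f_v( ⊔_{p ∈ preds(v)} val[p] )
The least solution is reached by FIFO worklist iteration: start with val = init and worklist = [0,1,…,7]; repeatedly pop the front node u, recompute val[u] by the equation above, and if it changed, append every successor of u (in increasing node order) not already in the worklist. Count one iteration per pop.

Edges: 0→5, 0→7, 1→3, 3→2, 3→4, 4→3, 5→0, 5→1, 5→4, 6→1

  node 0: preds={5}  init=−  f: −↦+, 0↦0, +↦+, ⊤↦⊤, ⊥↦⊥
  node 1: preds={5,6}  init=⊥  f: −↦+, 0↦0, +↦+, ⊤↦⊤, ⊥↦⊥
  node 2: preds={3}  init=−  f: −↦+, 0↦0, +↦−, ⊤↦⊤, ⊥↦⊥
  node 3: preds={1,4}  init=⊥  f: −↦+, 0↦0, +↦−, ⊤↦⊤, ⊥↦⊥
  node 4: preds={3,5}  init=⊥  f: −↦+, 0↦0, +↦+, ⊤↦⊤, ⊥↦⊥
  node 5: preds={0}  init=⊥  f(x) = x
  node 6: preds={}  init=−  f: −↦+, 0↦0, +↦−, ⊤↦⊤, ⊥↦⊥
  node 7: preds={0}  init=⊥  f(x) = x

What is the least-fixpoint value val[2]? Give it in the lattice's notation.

⊤

Trace (21 dequeues):
  [1] u=0 | in ⊥ | out − | ==
  [2] u=1 | in − | out + | prev ⊥ | push {}
  [3] u=2 | in ⊥ | out − | ==
  [4] u=3 | in + | out − | prev ⊥ | push {2}
  [5] u=4 | in − | out + | prev ⊥ | push {3}
  [6] u=5 | in − | out − | prev ⊥ | push {0,1,4}
  [7] u=6 | in ⊥ | out − | ==
  [8] u=7 | in − | out − | prev ⊥ | push {}
  [9] u=2 | in − | out ⊤ | prev − | push {}
  [10] u=3 | in + | out − | ==
  [11] u=0 | in − | out ⊤ | prev − | push {5,7}
  [12] u=1 | in − | out + | ==
  [13] u=4 | in − | out + | ==
  [14] u=5 | in ⊤ | out ⊤ | prev − | push {0,1,4}
  [15] u=7 | in ⊤ | out ⊤ | prev − | push {}
  [16] u=0 | in ⊤ | out ⊤ | ==
  [17] u=1 | in ⊤ | out ⊤ | prev + | push {3}
  [18] u=4 | in ⊤ | out ⊤ | prev + | push {}
  [19] u=3 | in ⊤ | out ⊤ | prev − | push {2,4}
  [20] u=2 | in ⊤ | out ⊤ | ==
  [21] u=4 | in ⊤ | out ⊤ | ==

Converged values:
  [0] ⊤
  [1] ⊤
  [2] ⊤
  [3] ⊤
  [4] ⊤
  [5] ⊤
  [6] −
  [7] ⊤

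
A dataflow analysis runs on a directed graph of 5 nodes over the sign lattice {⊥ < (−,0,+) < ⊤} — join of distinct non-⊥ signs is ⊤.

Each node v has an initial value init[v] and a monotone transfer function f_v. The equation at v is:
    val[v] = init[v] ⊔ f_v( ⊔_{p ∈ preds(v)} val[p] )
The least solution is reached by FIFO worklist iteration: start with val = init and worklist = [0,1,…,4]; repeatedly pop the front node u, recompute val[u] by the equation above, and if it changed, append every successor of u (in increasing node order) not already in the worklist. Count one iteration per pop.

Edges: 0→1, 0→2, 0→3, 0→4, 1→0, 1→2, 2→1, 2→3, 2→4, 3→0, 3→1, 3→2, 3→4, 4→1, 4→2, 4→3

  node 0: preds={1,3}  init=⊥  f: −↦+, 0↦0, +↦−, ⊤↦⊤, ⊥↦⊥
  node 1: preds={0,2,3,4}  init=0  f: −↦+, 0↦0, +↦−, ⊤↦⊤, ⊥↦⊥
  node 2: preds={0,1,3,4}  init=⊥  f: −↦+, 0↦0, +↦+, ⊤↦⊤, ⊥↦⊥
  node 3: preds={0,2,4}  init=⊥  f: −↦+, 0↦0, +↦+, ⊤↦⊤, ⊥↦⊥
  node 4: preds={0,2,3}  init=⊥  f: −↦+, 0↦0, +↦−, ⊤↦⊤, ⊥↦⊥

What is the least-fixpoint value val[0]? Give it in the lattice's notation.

0

Worklist (9 pops):
  #1 pop 0: in=0 → 0 (was ⊥); enqueue []
  #2 pop 1: in=0 → 0 (no change)
  #3 pop 2: in=0 → 0 (was ⊥); enqueue [1]
  #4 pop 3: in=0 → 0 (was ⊥); enqueue [0,2]
  #5 pop 4: in=0 → 0 (was ⊥); enqueue [3]
  #6 pop 1: in=0 → 0 (no change)
  #7 pop 0: in=0 → 0 (no change)
  #8 pop 2: in=0 → 0 (no change)
  #9 pop 3: in=0 → 0 (no change)

Fixpoint:
  val[0] = 0
  val[1] = 0
  val[2] = 0
  val[3] = 0
  val[4] = 0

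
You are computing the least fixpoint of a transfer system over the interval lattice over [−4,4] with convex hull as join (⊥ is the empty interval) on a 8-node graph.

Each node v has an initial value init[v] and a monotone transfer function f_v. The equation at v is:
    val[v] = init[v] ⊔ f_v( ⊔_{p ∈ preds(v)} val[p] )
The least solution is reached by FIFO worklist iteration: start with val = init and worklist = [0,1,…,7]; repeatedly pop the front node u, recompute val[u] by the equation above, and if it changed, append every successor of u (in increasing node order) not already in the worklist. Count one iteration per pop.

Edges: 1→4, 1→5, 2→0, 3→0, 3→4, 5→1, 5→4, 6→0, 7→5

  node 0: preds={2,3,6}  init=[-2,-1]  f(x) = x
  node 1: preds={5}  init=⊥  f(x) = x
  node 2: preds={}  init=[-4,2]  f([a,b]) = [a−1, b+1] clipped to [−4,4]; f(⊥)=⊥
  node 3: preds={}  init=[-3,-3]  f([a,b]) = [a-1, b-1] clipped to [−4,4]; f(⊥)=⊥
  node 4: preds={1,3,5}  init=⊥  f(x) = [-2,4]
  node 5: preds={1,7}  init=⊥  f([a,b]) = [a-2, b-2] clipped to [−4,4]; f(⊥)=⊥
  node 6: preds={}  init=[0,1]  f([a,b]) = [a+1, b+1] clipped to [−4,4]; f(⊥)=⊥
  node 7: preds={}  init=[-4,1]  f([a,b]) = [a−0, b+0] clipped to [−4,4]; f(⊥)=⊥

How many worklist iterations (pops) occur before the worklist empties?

11

Trace (11 dequeues):
  [1] u=0 | in [-4,2] | out [-4,2] | prev [-2,-1] | push {}
  [2] u=1 | in ⊥ | out ⊥ | ==
  [3] u=2 | in ⊥ | out [-4,2] | ==
  [4] u=3 | in ⊥ | out [-3,-3] | ==
  [5] u=4 | in [-3,-3] | out [-2,4] | prev ⊥ | push {}
  [6] u=5 | in [-4,1] | out [-4,-1] | prev ⊥ | push {1,4}
  [7] u=6 | in ⊥ | out [0,1] | ==
  [8] u=7 | in ⊥ | out [-4,1] | ==
  [9] u=1 | in [-4,-1] | out [-4,-1] | prev ⊥ | push {5}
  [10] u=4 | in [-4,-1] | out [-2,4] | ==
  [11] u=5 | in [-4,1] | out [-4,-1] | ==

Converged values:
  [0] [-4,2]
  [1] [-4,-1]
  [2] [-4,2]
  [3] [-3,-3]
  [4] [-2,4]
  [5] [-4,-1]
  [6] [0,1]
  [7] [-4,1]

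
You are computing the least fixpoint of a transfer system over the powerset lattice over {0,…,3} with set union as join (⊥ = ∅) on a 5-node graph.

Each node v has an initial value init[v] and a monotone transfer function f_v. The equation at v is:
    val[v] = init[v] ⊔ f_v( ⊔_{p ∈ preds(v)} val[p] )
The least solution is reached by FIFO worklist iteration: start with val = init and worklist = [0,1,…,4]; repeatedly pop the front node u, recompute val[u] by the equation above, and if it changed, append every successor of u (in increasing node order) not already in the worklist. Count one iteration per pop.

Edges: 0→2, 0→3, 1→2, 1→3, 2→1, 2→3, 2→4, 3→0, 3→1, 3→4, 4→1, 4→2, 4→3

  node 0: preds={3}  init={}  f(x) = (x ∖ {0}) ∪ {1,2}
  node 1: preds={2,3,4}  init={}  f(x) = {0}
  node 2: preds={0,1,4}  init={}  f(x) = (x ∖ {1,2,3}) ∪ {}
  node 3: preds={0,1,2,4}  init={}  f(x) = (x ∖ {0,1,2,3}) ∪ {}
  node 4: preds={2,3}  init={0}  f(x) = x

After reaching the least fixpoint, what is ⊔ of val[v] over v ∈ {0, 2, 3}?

{0,1,2}

Iteration log — 6 steps:
  step 1. node 0  ⊔preds={}  new={1,2}  old={}  +wl: 
  step 2. node 1  ⊔preds={0}  new={0}  old={}  +wl: 
  step 3. node 2  ⊔preds={0,1,2}  new={0}  old={}  +wl: 1
  step 4. node 3  ⊔preds={0,1,2}  new={}  stable
  step 5. node 4  ⊔preds={0}  new={0}  stable
  step 6. node 1  ⊔preds={0}  new={0}  stable

Least fixpoint reached:
  node 0: {1,2}
  node 1: {0}
  node 2: {0}
  node 3: {}
  node 4: {0}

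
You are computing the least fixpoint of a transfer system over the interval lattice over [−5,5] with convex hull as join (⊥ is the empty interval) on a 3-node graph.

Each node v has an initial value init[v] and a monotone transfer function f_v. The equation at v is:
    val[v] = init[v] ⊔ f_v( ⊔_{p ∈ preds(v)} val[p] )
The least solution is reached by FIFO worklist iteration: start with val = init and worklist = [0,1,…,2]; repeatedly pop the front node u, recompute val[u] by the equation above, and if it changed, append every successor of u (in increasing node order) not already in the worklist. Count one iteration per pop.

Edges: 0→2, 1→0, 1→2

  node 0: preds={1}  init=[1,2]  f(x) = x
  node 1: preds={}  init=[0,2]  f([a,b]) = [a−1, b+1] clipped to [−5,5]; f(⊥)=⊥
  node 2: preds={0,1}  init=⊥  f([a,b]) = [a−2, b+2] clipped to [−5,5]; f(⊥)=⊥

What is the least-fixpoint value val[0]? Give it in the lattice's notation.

Worklist (3 pops):
  #1 pop 0: in=[0,2] → [0,2] (was [1,2]); enqueue []
  #2 pop 1: in=⊥ → [0,2] (no change)
  #3 pop 2: in=[0,2] → [-2,4] (was ⊥); enqueue []

Fixpoint:
  val[0] = [0,2]
  val[1] = [0,2]
  val[2] = [-2,4]

[0,2]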